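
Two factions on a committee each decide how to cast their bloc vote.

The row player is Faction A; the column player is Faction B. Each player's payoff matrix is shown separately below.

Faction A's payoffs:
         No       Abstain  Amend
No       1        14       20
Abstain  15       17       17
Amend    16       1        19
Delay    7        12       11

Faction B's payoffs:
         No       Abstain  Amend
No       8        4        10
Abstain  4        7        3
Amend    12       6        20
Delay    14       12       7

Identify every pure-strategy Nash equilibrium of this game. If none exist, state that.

Faction A against No: payoffs 1, 15, 16, 7 → best response Amend.
Faction A against Abstain: payoffs 14, 17, 1, 12 → best response Abstain.
Faction A against Amend: payoffs 20, 17, 19, 11 → best response No.
Faction B against No: payoffs 8, 4, 10 → best response Amend.
Faction B against Abstain: payoffs 4, 7, 3 → best response Abstain.
Faction B against Amend: payoffs 12, 6, 20 → best response Amend.
Faction B against Delay: payoffs 14, 12, 7 → best response No.
Mutual best responses: (No, Amend); (Abstain, Abstain).

Pure-strategy Nash equilibria: (No, Amend) and (Abstain, Abstain)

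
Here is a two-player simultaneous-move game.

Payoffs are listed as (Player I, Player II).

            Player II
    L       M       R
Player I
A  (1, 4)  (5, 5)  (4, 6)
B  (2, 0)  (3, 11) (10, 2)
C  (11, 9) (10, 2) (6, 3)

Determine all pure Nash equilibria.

For each strategy profile, look for a profitable unilateral deviation.
(A, L): Player I can switch to B (1 → 2). Not NE.
(A, M): Player I can switch to C (5 → 10). Not NE.
(A, R): Player I can switch to B (4 → 10). Not NE.
(B, L): Player I can switch to C (2 → 11). Not NE.
(B, M): Player I can switch to A (3 → 5). Not NE.
(B, R): Player II can switch to M (2 → 11). Not NE.
(C, L): Player I gets 11, best alternative 2; Player II gets 9, best alternative 3. No profitable deviation — NE.
(C, M): Player II can switch to L (2 → 9). Not NE.
(C, R): Player I can switch to B (6 → 10). Not NE.

Pure NE: (C, L)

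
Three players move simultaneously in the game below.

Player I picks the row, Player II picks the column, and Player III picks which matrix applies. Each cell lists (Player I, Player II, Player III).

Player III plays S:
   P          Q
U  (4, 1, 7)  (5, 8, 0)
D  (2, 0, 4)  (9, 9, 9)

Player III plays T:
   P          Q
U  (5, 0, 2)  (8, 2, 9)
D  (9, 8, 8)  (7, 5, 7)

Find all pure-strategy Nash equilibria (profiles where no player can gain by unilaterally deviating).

For each strategy profile, look for a profitable unilateral deviation.
(U, P, S): Player II can switch to Q (1 → 8). Not NE.
(U, P, T): Player I can switch to D (5 → 9). Not NE.
(U, Q, S): Player I can switch to D (5 → 9). Not NE.
(U, Q, T): Player I gets 8, best alternative 7; Player II gets 2, best alternative 0; Player III gets 9, best alternative 0. No profitable deviation — NE.
(D, P, S): Player I can switch to U (2 → 4). Not NE.
(D, P, T): Player I gets 9, best alternative 5; Player II gets 8, best alternative 5; Player III gets 8, best alternative 4. No profitable deviation — NE.
(D, Q, S): Player I gets 9, best alternative 5; Player II gets 9, best alternative 0; Player III gets 9, best alternative 7. No profitable deviation — NE.
(D, Q, T): Player I can switch to U (7 → 8). Not NE.

Pure-strategy Nash equilibria: (U, Q, T); (D, P, T); (D, Q, S)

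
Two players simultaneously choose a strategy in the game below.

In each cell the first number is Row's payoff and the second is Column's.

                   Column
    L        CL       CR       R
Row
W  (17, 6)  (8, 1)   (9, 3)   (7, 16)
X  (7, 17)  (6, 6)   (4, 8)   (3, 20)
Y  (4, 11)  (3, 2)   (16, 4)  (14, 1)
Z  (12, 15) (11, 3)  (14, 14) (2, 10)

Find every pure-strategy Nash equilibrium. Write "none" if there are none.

(W, L): Column can switch to R (6 → 16). Not NE.
(W, CL): Row can switch to Z (8 → 11). Not NE.
(W, CR): Row can switch to Y (9 → 16). Not NE.
(W, R): Row can switch to Y (7 → 14). Not NE.
(X, L): Row can switch to W (7 → 17). Not NE.
(X, CL): Row can switch to W (6 → 8). Not NE.
(X, CR): Row can switch to W (4 → 9). Not NE.
(X, R): Row can switch to W (3 → 7). Not NE.
(Y, L): Row can switch to W (4 → 17). Not NE.
(Y, CL): Row can switch to W (3 → 8). Not NE.
(The remaining 6 profiles each have a profitable deviation by the same check.)

none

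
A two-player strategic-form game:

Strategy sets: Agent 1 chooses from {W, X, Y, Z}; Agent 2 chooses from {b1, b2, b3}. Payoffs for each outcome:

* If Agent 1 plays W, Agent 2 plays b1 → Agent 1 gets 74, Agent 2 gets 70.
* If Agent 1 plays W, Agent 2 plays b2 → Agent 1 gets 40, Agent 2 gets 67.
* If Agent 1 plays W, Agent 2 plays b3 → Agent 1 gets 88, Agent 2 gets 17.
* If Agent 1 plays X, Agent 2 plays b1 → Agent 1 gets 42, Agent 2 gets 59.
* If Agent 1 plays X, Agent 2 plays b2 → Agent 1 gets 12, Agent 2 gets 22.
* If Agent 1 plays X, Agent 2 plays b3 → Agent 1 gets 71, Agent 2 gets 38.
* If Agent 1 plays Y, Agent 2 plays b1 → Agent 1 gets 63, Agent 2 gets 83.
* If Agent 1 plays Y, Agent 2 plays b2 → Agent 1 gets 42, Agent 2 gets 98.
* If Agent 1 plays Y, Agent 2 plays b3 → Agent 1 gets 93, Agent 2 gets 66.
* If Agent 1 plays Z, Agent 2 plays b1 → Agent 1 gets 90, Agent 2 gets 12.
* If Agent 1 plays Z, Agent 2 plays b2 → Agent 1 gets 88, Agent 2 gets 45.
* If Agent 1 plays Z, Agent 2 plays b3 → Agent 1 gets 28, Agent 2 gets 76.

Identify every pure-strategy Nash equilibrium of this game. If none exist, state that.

(W, b1): Agent 1 can switch to Z (74 → 90). Not NE.
(W, b2): Agent 1 can switch to Y (40 → 42). Not NE.
(W, b3): Agent 1 can switch to Y (88 → 93). Not NE.
(X, b1): Agent 1 can switch to W (42 → 74). Not NE.
(X, b2): Agent 1 can switch to W (12 → 40). Not NE.
(X, b3): Agent 1 can switch to W (71 → 88). Not NE.
(Y, b1): Agent 1 can switch to W (63 → 74). Not NE.
(Y, b2): Agent 1 can switch to Z (42 → 88). Not NE.
(The remaining 4 profiles each have a profitable deviation by the same check.)

There is no pure-strategy Nash equilibrium.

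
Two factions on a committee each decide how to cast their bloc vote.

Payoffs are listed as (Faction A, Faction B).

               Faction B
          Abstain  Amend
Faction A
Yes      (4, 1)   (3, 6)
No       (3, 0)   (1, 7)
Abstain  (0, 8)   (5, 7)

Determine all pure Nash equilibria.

There is no pure-strategy Nash equilibrium.

Faction A against Abstain: payoffs 4, 3, 0 → best response Yes.
Faction A against Amend: payoffs 3, 1, 5 → best response Abstain.
Faction B against Yes: payoffs 1, 6 → best response Amend.
Faction B against No: payoffs 0, 7 → best response Amend.
Faction B against Abstain: payoffs 8, 7 → best response Abstain.
No profile is a mutual best response for all players.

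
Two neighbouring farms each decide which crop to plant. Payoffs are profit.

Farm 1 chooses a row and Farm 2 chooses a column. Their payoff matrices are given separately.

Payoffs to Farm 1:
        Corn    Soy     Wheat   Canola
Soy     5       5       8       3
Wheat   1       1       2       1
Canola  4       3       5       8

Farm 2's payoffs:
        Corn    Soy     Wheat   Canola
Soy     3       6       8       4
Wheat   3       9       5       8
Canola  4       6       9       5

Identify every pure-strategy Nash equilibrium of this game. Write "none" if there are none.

(Soy, Wheat)

Farm 1 against Corn: payoffs 5, 1, 4 → best response Soy.
Farm 1 against Soy: payoffs 5, 1, 3 → best response Soy.
Farm 1 against Wheat: payoffs 8, 2, 5 → best response Soy.
Farm 1 against Canola: payoffs 3, 1, 8 → best response Canola.
Farm 2 against Soy: payoffs 3, 6, 8, 4 → best response Wheat.
Farm 2 against Wheat: payoffs 3, 9, 5, 8 → best response Soy.
Farm 2 against Canola: payoffs 4, 6, 9, 5 → best response Wheat.
Mutual best responses: (Soy, Wheat).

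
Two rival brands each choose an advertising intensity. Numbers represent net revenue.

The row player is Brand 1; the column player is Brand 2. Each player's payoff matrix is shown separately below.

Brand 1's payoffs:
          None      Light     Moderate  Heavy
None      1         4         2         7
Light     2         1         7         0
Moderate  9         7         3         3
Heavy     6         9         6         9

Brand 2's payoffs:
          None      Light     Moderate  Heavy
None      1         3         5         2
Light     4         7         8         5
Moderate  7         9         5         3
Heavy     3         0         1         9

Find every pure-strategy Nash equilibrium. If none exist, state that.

Brand 1 against None: payoffs 1, 2, 9, 6 → best response Moderate.
Brand 1 against Light: payoffs 4, 1, 7, 9 → best response Heavy.
Brand 1 against Moderate: payoffs 2, 7, 3, 6 → best response Light.
Brand 1 against Heavy: payoffs 7, 0, 3, 9 → best response Heavy.
Brand 2 against None: payoffs 1, 3, 5, 2 → best response Moderate.
Brand 2 against Light: payoffs 4, 7, 8, 5 → best response Moderate.
Brand 2 against Moderate: payoffs 7, 9, 5, 3 → best response Light.
Brand 2 against Heavy: payoffs 3, 0, 1, 9 → best response Heavy.
Mutual best responses: (Light, Moderate); (Heavy, Heavy).

The pure Nash equilibria are (Light, Moderate), (Heavy, Heavy).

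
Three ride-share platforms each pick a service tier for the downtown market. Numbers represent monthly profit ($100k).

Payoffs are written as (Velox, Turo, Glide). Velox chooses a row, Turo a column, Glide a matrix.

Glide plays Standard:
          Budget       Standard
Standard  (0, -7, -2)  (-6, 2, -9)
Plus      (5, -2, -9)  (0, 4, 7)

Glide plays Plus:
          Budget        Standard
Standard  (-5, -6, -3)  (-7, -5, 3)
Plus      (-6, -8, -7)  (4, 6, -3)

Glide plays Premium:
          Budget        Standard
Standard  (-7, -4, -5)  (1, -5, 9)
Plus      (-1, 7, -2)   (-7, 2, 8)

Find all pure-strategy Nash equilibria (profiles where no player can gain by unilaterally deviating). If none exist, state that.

For each strategy profile, look for a profitable unilateral deviation.
(Standard, Budget, Standard): Velox can switch to Plus (0 → 5). Not NE.
(Standard, Budget, Plus): Turo can switch to Standard (-6 → -5). Not NE.
(Standard, Budget, Premium): Velox can switch to Plus (-7 → -1). Not NE.
(Standard, Standard, Standard): Velox can switch to Plus (-6 → 0). Not NE.
(Standard, Standard, Plus): Velox can switch to Plus (-7 → 4). Not NE.
(Standard, Standard, Premium): Turo can switch to Budget (-5 → -4). Not NE.
(Plus, Budget, Premium): Velox gets -1, best alternative -7; Turo gets 7, best alternative 2; Glide gets -2, best alternative -7. No profitable deviation — NE.
(The remaining 5 profiles each have a profitable deviation by the same check.)

(Plus, Budget, Premium)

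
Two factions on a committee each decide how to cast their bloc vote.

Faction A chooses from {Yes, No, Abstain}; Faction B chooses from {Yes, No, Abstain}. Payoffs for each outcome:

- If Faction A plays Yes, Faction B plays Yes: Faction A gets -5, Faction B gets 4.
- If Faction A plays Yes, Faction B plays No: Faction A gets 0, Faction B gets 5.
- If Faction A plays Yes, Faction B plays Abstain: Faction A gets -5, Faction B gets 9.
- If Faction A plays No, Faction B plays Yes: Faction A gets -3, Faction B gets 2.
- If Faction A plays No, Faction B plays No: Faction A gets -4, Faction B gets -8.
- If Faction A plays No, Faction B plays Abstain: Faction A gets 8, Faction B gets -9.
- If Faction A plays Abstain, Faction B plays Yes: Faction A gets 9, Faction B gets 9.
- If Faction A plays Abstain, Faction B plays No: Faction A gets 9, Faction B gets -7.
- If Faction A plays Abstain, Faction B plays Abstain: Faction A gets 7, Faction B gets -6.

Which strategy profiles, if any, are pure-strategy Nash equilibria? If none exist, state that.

(Yes, Yes): Faction A can switch to No (-5 → -3). Not NE.
(Yes, No): Faction A can switch to Abstain (0 → 9). Not NE.
(Yes, Abstain): Faction A can switch to No (-5 → 8). Not NE.
(No, Yes): Faction A can switch to Abstain (-3 → 9). Not NE.
(No, No): Faction A can switch to Yes (-4 → 0). Not NE.
(No, Abstain): Faction B can switch to Yes (-9 → 2). Not NE.
(Abstain, Yes): Faction A gets 9, best alternative -3; Faction B gets 9, best alternative -6. No profitable deviation — NE.
(Abstain, No): Faction B can switch to Yes (-7 → 9). Not NE.
(Abstain, Abstain): Faction A can switch to No (7 → 8). Not NE.

The unique pure-strategy Nash equilibrium is (Abstain, Yes).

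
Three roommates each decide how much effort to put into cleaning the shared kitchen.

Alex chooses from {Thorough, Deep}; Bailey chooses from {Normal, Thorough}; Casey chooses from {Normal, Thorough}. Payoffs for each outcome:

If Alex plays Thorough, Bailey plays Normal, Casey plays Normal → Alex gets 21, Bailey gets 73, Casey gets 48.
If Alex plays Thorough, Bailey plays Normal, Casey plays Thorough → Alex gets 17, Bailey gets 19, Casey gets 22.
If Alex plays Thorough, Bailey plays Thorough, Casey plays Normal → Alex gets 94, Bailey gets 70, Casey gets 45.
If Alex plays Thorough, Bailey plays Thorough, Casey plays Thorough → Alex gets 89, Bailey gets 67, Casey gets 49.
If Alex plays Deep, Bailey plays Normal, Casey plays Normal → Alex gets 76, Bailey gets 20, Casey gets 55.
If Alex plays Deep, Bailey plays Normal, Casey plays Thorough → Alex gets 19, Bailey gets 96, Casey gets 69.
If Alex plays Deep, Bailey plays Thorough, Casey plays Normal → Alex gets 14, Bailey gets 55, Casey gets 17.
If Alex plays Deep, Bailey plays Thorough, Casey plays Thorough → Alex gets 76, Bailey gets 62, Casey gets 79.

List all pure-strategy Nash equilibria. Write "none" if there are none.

The pure Nash equilibria are (Thorough, Thorough, Thorough), (Deep, Normal, Thorough).

(Thorough, Normal, Normal): Alex can switch to Deep (21 → 76). Not NE.
(Thorough, Normal, Thorough): Alex can switch to Deep (17 → 19). Not NE.
(Thorough, Thorough, Normal): Bailey can switch to Normal (70 → 73). Not NE.
(Thorough, Thorough, Thorough): Alex gets 89, best alternative 76; Bailey gets 67, best alternative 19; Casey gets 49, best alternative 45. No profitable deviation — NE.
(Deep, Normal, Normal): Bailey can switch to Thorough (20 → 55). Not NE.
(Deep, Normal, Thorough): Alex gets 19, best alternative 17; Bailey gets 96, best alternative 62; Casey gets 69, best alternative 55. No profitable deviation — NE.
(Deep, Thorough, Normal): Alex can switch to Thorough (14 → 94). Not NE.
(Deep, Thorough, Thorough): Alex can switch to Thorough (76 → 89). Not NE.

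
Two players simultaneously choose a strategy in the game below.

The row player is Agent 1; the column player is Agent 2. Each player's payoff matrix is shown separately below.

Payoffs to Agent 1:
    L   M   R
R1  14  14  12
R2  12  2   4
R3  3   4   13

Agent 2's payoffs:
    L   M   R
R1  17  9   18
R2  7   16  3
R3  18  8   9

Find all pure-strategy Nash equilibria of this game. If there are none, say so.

No pure-strategy Nash equilibrium.

Agent 1 against L: payoffs 14, 12, 3 → best response R1.
Agent 1 against M: payoffs 14, 2, 4 → best response R1.
Agent 1 against R: payoffs 12, 4, 13 → best response R3.
Agent 2 against R1: payoffs 17, 9, 18 → best response R.
Agent 2 against R2: payoffs 7, 16, 3 → best response M.
Agent 2 against R3: payoffs 18, 8, 9 → best response L.
No profile is a mutual best response for all players.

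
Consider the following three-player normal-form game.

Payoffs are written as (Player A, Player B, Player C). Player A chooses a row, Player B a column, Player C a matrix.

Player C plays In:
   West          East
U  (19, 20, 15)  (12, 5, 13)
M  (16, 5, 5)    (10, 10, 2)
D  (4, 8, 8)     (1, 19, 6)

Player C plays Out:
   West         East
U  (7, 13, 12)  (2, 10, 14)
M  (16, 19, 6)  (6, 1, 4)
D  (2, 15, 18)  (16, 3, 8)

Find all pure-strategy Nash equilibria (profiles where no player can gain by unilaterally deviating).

Pure-strategy Nash equilibria: (U, West, In) and (M, West, Out)

Player A against (West, In): payoffs 19, 16, 4 → best response U.
Player A against (West, Out): payoffs 7, 16, 2 → best response M.
Player A against (East, In): payoffs 12, 10, 1 → best response U.
Player A against (East, Out): payoffs 2, 6, 16 → best response D.
Player B against (U, In): payoffs 20, 5 → best response West.
Player B against (U, Out): payoffs 13, 10 → best response West.
Player B against (M, In): payoffs 5, 10 → best response East.
Player B against (M, Out): payoffs 19, 1 → best response West.
Player B against (D, In): payoffs 8, 19 → best response East.
Player B against (D, Out): payoffs 15, 3 → best response West.
Player C against (U, West): payoffs 15, 12 → best response In.
Player C against (U, East): payoffs 13, 14 → best response Out.
Player C against (M, West): payoffs 5, 6 → best response Out.
Player C against (M, East): payoffs 2, 4 → best response Out.
Player C against (D, West): payoffs 8, 18 → best response Out.
Player C against (D, East): payoffs 6, 8 → best response Out.
Mutual best responses: (U, West, In); (M, West, Out).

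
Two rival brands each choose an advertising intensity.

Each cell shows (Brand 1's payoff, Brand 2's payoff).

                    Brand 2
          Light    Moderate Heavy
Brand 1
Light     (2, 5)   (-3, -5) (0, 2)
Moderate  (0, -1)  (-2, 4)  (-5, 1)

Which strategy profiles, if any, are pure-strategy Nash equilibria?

Pure-strategy Nash equilibria: (Light, Light) and (Moderate, Moderate)

For each strategy profile, look for a profitable unilateral deviation.
(Light, Light): Brand 1 gets 2, best alternative 0; Brand 2 gets 5, best alternative 2. No profitable deviation — NE.
(Light, Moderate): Brand 1 can switch to Moderate (-3 → -2). Not NE.
(Light, Heavy): Brand 2 can switch to Light (2 → 5). Not NE.
(Moderate, Light): Brand 1 can switch to Light (0 → 2). Not NE.
(Moderate, Moderate): Brand 1 gets -2, best alternative -3; Brand 2 gets 4, best alternative 1. No profitable deviation — NE.
(Moderate, Heavy): Brand 1 can switch to Light (-5 → 0). Not NE.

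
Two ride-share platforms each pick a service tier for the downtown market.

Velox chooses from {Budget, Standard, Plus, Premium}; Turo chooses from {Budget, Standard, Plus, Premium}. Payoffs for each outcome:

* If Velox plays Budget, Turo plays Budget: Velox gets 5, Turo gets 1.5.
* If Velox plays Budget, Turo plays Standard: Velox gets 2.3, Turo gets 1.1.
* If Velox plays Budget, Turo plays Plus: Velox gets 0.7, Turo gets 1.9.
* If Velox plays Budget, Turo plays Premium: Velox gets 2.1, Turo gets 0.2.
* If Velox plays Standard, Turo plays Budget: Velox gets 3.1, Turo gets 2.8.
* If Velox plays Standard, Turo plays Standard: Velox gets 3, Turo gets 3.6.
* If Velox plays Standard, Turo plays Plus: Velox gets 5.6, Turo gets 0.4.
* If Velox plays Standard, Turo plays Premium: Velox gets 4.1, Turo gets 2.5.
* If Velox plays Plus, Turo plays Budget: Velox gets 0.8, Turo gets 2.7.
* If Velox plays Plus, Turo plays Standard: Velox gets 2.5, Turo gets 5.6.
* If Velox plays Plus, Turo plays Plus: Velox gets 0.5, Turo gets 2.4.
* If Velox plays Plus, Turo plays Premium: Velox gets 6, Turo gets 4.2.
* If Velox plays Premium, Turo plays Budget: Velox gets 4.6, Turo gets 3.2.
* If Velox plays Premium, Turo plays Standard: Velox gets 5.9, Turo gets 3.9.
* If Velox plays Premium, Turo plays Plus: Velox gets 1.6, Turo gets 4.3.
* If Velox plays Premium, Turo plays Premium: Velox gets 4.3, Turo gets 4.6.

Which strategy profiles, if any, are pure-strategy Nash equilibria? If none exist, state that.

Velox against Budget: payoffs 5, 3.1, 0.8, 4.6 → best response Budget.
Velox against Standard: payoffs 2.3, 3, 2.5, 5.9 → best response Premium.
Velox against Plus: payoffs 0.7, 5.6, 0.5, 1.6 → best response Standard.
Velox against Premium: payoffs 2.1, 4.1, 6, 4.3 → best response Plus.
Turo against Budget: payoffs 1.5, 1.1, 1.9, 0.2 → best response Plus.
Turo against Standard: payoffs 2.8, 3.6, 0.4, 2.5 → best response Standard.
Turo against Plus: payoffs 2.7, 5.6, 2.4, 4.2 → best response Standard.
Turo against Premium: payoffs 3.2, 3.9, 4.3, 4.6 → best response Premium.
No profile is a mutual best response for all players.

none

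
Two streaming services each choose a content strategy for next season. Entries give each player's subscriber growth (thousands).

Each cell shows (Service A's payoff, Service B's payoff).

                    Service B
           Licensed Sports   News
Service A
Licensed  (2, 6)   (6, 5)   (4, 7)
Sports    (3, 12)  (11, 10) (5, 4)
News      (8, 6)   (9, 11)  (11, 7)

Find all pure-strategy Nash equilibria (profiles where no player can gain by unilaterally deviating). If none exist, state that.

No pure-strategy Nash equilibrium.

For each strategy profile, look for a profitable unilateral deviation.
(Licensed, Licensed): Service A can switch to Sports (2 → 3). Not NE.
(Licensed, Sports): Service A can switch to Sports (6 → 11). Not NE.
(Licensed, News): Service A can switch to Sports (4 → 5). Not NE.
(Sports, Licensed): Service A can switch to News (3 → 8). Not NE.
(Sports, Sports): Service B can switch to Licensed (10 → 12). Not NE.
(Sports, News): Service A can switch to News (5 → 11). Not NE.
(News, Licensed): Service B can switch to Sports (6 → 11). Not NE.
(News, Sports): Service A can switch to Sports (9 → 11). Not NE.
(The remaining 1 profile has a profitable deviation by the same check.)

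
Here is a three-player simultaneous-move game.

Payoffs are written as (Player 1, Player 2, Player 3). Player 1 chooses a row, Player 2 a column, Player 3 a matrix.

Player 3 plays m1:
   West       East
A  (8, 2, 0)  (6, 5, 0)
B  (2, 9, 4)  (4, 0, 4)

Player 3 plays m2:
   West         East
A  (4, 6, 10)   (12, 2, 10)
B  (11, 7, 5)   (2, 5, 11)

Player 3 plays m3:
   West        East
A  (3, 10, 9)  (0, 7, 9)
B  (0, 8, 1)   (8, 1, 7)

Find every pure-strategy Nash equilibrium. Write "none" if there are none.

The unique pure-strategy Nash equilibrium is (B, West, m2).

(A, West, m1): Player 2 can switch to East (2 → 5). Not NE.
(A, West, m2): Player 1 can switch to B (4 → 11). Not NE.
(A, West, m3): Player 3 can switch to m2 (9 → 10). Not NE.
(A, East, m1): Player 3 can switch to m2 (0 → 10). Not NE.
(A, East, m2): Player 2 can switch to West (2 → 6). Not NE.
(A, East, m3): Player 1 can switch to B (0 → 8). Not NE.
(B, West, m1): Player 1 can switch to A (2 → 8). Not NE.
(B, West, m2): Player 1 gets 11, best alternative 4; Player 2 gets 7, best alternative 5; Player 3 gets 5, best alternative 4. No profitable deviation — NE.
(B, West, m3): Player 1 can switch to A (0 → 3). Not NE.
(The remaining 3 profiles each have a profitable deviation by the same check.)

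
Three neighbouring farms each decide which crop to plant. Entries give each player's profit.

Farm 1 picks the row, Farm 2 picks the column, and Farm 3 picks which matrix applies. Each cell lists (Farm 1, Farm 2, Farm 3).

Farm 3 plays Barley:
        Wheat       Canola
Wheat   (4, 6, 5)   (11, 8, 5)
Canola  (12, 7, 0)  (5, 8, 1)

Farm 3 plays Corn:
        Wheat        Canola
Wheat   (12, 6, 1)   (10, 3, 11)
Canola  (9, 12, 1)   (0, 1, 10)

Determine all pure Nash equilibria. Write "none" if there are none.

Mark each player's best response to every combination of opponents' strategies; a profile where every player is best-responding is a pure Nash equilibrium.
Farm 1 against (Wheat, Barley): payoffs 4, 12 → best response Canola.
Farm 1 against (Wheat, Corn): payoffs 12, 9 → best response Wheat.
Farm 1 against (Canola, Barley): payoffs 11, 5 → best response Wheat.
Farm 1 against (Canola, Corn): payoffs 10, 0 → best response Wheat.
Farm 2 against (Wheat, Barley): payoffs 6, 8 → best response Canola.
Farm 2 against (Wheat, Corn): payoffs 6, 3 → best response Wheat.
Farm 2 against (Canola, Barley): payoffs 7, 8 → best response Canola.
Farm 2 against (Canola, Corn): payoffs 12, 1 → best response Wheat.
Farm 3 against (Wheat, Wheat): payoffs 5, 1 → best response Barley.
Farm 3 against (Wheat, Canola): payoffs 5, 11 → best response Corn.
Farm 3 against (Canola, Wheat): payoffs 0, 1 → best response Corn.
Farm 3 against (Canola, Canola): payoffs 1, 10 → best response Corn.
No profile is a mutual best response for all players.

none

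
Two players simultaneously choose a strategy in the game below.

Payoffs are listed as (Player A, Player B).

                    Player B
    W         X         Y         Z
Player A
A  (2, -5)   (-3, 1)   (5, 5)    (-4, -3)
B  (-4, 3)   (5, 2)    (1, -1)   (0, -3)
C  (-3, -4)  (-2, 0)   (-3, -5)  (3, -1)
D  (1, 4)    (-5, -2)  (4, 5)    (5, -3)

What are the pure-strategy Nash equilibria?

(A, Y)

Player A against W: payoffs 2, -4, -3, 1 → best response A.
Player A against X: payoffs -3, 5, -2, -5 → best response B.
Player A against Y: payoffs 5, 1, -3, 4 → best response A.
Player A against Z: payoffs -4, 0, 3, 5 → best response D.
Player B against A: payoffs -5, 1, 5, -3 → best response Y.
Player B against B: payoffs 3, 2, -1, -3 → best response W.
Player B against C: payoffs -4, 0, -5, -1 → best response X.
Player B against D: payoffs 4, -2, 5, -3 → best response Y.
Mutual best responses: (A, Y).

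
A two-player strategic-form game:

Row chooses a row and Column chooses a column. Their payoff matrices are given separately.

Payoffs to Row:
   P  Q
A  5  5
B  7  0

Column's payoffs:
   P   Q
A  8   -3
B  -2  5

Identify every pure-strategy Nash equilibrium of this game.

There is no pure-strategy Nash equilibrium.

Mark each player's best response to every combination of opponents' strategies; a profile where every player is best-responding is a pure Nash equilibrium.
Row against P: payoffs 5, 7 → best response B.
Row against Q: payoffs 5, 0 → best response A.
Column against A: payoffs 8, -3 → best response P.
Column against B: payoffs -2, 5 → best response Q.
No profile is a mutual best response for all players.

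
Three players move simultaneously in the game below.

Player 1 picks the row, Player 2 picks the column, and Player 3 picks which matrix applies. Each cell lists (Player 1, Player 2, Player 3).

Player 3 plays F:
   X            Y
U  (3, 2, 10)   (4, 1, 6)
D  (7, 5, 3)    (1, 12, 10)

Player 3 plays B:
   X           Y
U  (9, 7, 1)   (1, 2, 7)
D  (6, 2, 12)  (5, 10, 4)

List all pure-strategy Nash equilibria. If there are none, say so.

This game has no pure Nash equilibrium.

Player 1 against (X, F): payoffs 3, 7 → best response D.
Player 1 against (X, B): payoffs 9, 6 → best response U.
Player 1 against (Y, F): payoffs 4, 1 → best response U.
Player 1 against (Y, B): payoffs 1, 5 → best response D.
Player 2 against (U, F): payoffs 2, 1 → best response X.
Player 2 against (U, B): payoffs 7, 2 → best response X.
Player 2 against (D, F): payoffs 5, 12 → best response Y.
Player 2 against (D, B): payoffs 2, 10 → best response Y.
Player 3 against (U, X): payoffs 10, 1 → best response F.
Player 3 against (U, Y): payoffs 6, 7 → best response B.
Player 3 against (D, X): payoffs 3, 12 → best response B.
Player 3 against (D, Y): payoffs 10, 4 → best response F.
No profile is a mutual best response for all players.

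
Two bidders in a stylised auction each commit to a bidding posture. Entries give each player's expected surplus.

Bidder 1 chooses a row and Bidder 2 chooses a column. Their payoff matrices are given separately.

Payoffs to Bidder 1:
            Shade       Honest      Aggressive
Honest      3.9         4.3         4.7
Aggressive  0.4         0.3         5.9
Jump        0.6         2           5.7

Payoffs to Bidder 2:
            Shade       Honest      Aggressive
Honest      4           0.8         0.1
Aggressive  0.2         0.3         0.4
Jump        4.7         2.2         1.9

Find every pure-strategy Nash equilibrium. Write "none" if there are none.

(Honest, Shade); (Aggressive, Aggressive)

Bidder 1 against Shade: payoffs 3.9, 0.4, 0.6 → best response Honest.
Bidder 1 against Honest: payoffs 4.3, 0.3, 2 → best response Honest.
Bidder 1 against Aggressive: payoffs 4.7, 5.9, 5.7 → best response Aggressive.
Bidder 2 against Honest: payoffs 4, 0.8, 0.1 → best response Shade.
Bidder 2 against Aggressive: payoffs 0.2, 0.3, 0.4 → best response Aggressive.
Bidder 2 against Jump: payoffs 4.7, 2.2, 1.9 → best response Shade.
Mutual best responses: (Honest, Shade); (Aggressive, Aggressive).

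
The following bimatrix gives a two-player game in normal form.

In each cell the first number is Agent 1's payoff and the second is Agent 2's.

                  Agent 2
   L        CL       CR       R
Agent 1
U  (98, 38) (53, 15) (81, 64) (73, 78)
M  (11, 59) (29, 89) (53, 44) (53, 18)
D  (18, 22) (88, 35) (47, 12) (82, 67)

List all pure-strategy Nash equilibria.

The unique pure-strategy Nash equilibrium is (D, R).

Agent 1 against L: payoffs 98, 11, 18 → best response U.
Agent 1 against CL: payoffs 53, 29, 88 → best response D.
Agent 1 against CR: payoffs 81, 53, 47 → best response U.
Agent 1 against R: payoffs 73, 53, 82 → best response D.
Agent 2 against U: payoffs 38, 15, 64, 78 → best response R.
Agent 2 against M: payoffs 59, 89, 44, 18 → best response CL.
Agent 2 against D: payoffs 22, 35, 12, 67 → best response R.
Mutual best responses: (D, R).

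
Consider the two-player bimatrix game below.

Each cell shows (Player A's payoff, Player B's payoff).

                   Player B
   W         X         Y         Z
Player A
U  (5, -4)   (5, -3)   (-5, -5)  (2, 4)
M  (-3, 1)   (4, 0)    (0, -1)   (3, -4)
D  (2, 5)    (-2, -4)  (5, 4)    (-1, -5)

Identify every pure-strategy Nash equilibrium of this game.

Player A against W: payoffs 5, -3, 2 → best response U.
Player A against X: payoffs 5, 4, -2 → best response U.
Player A against Y: payoffs -5, 0, 5 → best response D.
Player A against Z: payoffs 2, 3, -1 → best response M.
Player B against U: payoffs -4, -3, -5, 4 → best response Z.
Player B against M: payoffs 1, 0, -1, -4 → best response W.
Player B against D: payoffs 5, -4, 4, -5 → best response W.
No profile is a mutual best response for all players.

There is no pure-strategy Nash equilibrium.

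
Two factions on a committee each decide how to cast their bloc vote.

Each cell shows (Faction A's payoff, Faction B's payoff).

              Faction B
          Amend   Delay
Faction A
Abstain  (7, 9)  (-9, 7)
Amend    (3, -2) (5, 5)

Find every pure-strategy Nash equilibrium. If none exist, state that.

(Abstain, Amend) and (Amend, Delay)

Faction A against Amend: payoffs 7, 3 → best response Abstain.
Faction A against Delay: payoffs -9, 5 → best response Amend.
Faction B against Abstain: payoffs 9, 7 → best response Amend.
Faction B against Amend: payoffs -2, 5 → best response Delay.
Mutual best responses: (Abstain, Amend); (Amend, Delay).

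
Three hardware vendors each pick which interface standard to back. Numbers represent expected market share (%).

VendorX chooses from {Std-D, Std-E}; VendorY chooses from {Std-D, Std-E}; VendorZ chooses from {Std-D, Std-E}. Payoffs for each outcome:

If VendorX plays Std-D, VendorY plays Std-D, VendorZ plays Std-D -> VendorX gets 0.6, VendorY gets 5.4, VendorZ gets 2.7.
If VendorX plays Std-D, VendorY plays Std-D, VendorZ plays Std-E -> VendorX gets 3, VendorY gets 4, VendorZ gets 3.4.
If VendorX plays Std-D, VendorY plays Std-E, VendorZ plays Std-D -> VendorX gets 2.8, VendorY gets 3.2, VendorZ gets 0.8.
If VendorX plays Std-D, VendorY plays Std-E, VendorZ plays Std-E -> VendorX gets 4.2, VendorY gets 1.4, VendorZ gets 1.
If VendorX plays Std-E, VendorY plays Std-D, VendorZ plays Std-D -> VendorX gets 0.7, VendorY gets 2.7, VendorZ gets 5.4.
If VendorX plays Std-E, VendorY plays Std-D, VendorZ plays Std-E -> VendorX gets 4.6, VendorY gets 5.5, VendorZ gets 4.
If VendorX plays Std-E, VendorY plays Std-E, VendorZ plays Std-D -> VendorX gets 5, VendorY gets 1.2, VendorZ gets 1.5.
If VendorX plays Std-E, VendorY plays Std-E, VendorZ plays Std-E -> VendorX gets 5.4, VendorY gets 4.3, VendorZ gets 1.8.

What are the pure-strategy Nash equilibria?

(Std-E, Std-D, Std-D)

VendorX against (Std-D, Std-D): payoffs 0.6, 0.7 → best response Std-E.
VendorX against (Std-D, Std-E): payoffs 3, 4.6 → best response Std-E.
VendorX against (Std-E, Std-D): payoffs 2.8, 5 → best response Std-E.
VendorX against (Std-E, Std-E): payoffs 4.2, 5.4 → best response Std-E.
VendorY against (Std-D, Std-D): payoffs 5.4, 3.2 → best response Std-D.
VendorY against (Std-D, Std-E): payoffs 4, 1.4 → best response Std-D.
VendorY against (Std-E, Std-D): payoffs 2.7, 1.2 → best response Std-D.
VendorY against (Std-E, Std-E): payoffs 5.5, 4.3 → best response Std-D.
VendorZ against (Std-D, Std-D): payoffs 2.7, 3.4 → best response Std-E.
VendorZ against (Std-D, Std-E): payoffs 0.8, 1 → best response Std-E.
VendorZ against (Std-E, Std-D): payoffs 5.4, 4 → best response Std-D.
VendorZ against (Std-E, Std-E): payoffs 1.5, 1.8 → best response Std-E.
Mutual best responses: (Std-E, Std-D, Std-D).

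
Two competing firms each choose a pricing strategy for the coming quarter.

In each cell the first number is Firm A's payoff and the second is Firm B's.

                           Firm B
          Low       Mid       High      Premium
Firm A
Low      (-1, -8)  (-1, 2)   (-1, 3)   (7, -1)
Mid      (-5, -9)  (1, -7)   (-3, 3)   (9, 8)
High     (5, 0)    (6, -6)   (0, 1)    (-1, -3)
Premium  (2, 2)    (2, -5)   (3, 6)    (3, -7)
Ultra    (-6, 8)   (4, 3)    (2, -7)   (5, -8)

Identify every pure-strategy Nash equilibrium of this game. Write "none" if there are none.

Firm A against Low: payoffs -1, -5, 5, 2, -6 → best response High.
Firm A against Mid: payoffs -1, 1, 6, 2, 4 → best response High.
Firm A against High: payoffs -1, -3, 0, 3, 2 → best response Premium.
Firm A against Premium: payoffs 7, 9, -1, 3, 5 → best response Mid.
Firm B against Low: payoffs -8, 2, 3, -1 → best response High.
Firm B against Mid: payoffs -9, -7, 3, 8 → best response Premium.
Firm B against High: payoffs 0, -6, 1, -3 → best response High.
Firm B against Premium: payoffs 2, -5, 6, -7 → best response High.
Firm B against Ultra: payoffs 8, 3, -7, -8 → best response Low.
Mutual best responses: (Mid, Premium); (Premium, High).

The pure Nash equilibria are (Mid, Premium), (Premium, High).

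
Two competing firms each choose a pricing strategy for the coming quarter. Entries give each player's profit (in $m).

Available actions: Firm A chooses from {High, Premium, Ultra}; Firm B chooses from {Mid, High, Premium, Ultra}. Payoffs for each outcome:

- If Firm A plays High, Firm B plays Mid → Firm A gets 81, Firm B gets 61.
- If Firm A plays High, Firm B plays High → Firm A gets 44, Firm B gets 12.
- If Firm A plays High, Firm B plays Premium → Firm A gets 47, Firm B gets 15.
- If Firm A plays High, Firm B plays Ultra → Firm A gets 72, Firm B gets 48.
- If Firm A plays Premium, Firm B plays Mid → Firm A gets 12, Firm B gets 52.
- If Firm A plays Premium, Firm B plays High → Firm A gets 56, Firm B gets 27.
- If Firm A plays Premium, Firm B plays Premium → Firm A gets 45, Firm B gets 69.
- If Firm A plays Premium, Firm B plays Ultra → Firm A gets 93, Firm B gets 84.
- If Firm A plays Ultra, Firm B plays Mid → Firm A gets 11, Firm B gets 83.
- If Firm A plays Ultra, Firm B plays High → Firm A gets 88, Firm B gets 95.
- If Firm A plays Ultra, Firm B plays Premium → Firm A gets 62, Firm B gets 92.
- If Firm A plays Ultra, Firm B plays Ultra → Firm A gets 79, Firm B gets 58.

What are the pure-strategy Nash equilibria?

Pure-strategy Nash equilibria: (High, Mid) and (Premium, Ultra) and (Ultra, High)

(High, Mid): Firm A gets 81, best alternative 12; Firm B gets 61, best alternative 48. No profitable deviation — NE.
(High, High): Firm A can switch to Premium (44 → 56). Not NE.
(High, Premium): Firm A can switch to Ultra (47 → 62). Not NE.
(High, Ultra): Firm A can switch to Premium (72 → 93). Not NE.
(Premium, Mid): Firm A can switch to High (12 → 81). Not NE.
(Premium, High): Firm A can switch to Ultra (56 → 88). Not NE.
(Premium, Premium): Firm A can switch to High (45 → 47). Not NE.
(Premium, Ultra): Firm A gets 93, best alternative 79; Firm B gets 84, best alternative 69. No profitable deviation — NE.
(Ultra, High): Firm A gets 88, best alternative 56; Firm B gets 95, best alternative 92. No profitable deviation — NE.
(The remaining 3 profiles each have a profitable deviation by the same check.)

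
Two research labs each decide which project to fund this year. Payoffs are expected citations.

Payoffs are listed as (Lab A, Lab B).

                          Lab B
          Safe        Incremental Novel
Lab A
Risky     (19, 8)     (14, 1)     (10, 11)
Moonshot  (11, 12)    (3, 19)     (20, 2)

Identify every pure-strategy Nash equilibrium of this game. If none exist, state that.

Mark each player's best response to every combination of opponents' strategies; a profile where every player is best-responding is a pure Nash equilibrium.
Lab A against Safe: payoffs 19, 11 → best response Risky.
Lab A against Incremental: payoffs 14, 3 → best response Risky.
Lab A against Novel: payoffs 10, 20 → best response Moonshot.
Lab B against Risky: payoffs 8, 1, 11 → best response Novel.
Lab B against Moonshot: payoffs 12, 19, 2 → best response Incremental.
No profile is a mutual best response for all players.

There is no pure-strategy Nash equilibrium.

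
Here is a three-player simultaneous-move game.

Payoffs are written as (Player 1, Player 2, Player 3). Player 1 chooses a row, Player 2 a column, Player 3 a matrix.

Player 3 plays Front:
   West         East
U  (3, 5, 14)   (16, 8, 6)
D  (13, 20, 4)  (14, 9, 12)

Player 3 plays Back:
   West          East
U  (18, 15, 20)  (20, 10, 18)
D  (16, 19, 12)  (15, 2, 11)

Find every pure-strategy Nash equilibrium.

For each player, find the best response to each opponent profile; mutual best responses are the pure NE.
Player 1 against (West, Front): payoffs 3, 13 → best response D.
Player 1 against (West, Back): payoffs 18, 16 → best response U.
Player 1 against (East, Front): payoffs 16, 14 → best response U.
Player 1 against (East, Back): payoffs 20, 15 → best response U.
Player 2 against (U, Front): payoffs 5, 8 → best response East.
Player 2 against (U, Back): payoffs 15, 10 → best response West.
Player 2 against (D, Front): payoffs 20, 9 → best response West.
Player 2 against (D, Back): payoffs 19, 2 → best response West.
Player 3 against (U, West): payoffs 14, 20 → best response Back.
Player 3 against (U, East): payoffs 6, 18 → best response Back.
Player 3 against (D, West): payoffs 4, 12 → best response Back.
Player 3 against (D, East): payoffs 12, 11 → best response Front.
Mutual best responses: (U, West, Back).

Pure NE: (U, West, Back)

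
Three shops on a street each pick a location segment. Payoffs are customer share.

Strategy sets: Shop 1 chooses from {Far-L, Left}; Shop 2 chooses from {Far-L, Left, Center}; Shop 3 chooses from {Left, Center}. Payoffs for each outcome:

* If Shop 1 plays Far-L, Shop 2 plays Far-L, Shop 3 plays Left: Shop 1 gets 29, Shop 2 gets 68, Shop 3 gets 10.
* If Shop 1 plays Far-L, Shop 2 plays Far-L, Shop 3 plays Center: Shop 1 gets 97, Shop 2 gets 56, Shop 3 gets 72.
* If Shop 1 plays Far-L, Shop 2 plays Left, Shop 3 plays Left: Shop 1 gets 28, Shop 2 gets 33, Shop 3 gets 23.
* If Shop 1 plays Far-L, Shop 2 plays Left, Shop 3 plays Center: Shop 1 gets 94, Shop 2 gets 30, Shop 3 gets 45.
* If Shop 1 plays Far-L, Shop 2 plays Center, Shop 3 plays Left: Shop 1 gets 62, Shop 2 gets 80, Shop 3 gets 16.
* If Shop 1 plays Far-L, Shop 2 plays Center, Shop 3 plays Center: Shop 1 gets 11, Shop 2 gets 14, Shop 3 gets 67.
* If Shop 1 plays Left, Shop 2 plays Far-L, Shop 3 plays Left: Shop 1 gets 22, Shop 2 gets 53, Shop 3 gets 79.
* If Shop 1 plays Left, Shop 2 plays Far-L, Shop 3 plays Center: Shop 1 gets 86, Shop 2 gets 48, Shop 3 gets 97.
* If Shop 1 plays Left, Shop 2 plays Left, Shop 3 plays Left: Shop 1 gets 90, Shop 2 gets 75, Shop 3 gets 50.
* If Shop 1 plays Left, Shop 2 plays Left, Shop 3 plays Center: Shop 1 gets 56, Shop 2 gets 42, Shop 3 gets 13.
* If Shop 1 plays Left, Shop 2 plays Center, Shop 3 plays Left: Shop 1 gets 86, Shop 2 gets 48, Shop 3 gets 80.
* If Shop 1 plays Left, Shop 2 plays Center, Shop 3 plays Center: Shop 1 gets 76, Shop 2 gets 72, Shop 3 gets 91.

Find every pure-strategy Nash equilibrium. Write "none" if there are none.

For each strategy profile, look for a profitable unilateral deviation.
(Far-L, Far-L, Left): Shop 2 can switch to Center (68 → 80). Not NE.
(Far-L, Far-L, Center): Shop 1 gets 97, best alternative 86; Shop 2 gets 56, best alternative 30; Shop 3 gets 72, best alternative 10. No profitable deviation — NE.
(Far-L, Left, Left): Shop 1 can switch to Left (28 → 90). Not NE.
(Far-L, Left, Center): Shop 2 can switch to Far-L (30 → 56). Not NE.
(Far-L, Center, Left): Shop 1 can switch to Left (62 → 86). Not NE.
(Far-L, Center, Center): Shop 1 can switch to Left (11 → 76). Not NE.
(Left, Far-L, Left): Shop 1 can switch to Far-L (22 → 29). Not NE.
(Left, Far-L, Center): Shop 1 can switch to Far-L (86 → 97). Not NE.
(Left, Left, Left): Shop 1 gets 90, best alternative 28; Shop 2 gets 75, best alternative 53; Shop 3 gets 50, best alternative 13. No profitable deviation — NE.
(Left, Left, Center): Shop 1 can switch to Far-L (56 → 94). Not NE.
(Left, Center, Center): Shop 1 gets 76, best alternative 11; Shop 2 gets 72, best alternative 48; Shop 3 gets 91, best alternative 80. No profitable deviation — NE.
(The remaining 1 profile has a profitable deviation by the same check.)

(Far-L, Far-L, Center), (Left, Left, Left), (Left, Center, Center)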